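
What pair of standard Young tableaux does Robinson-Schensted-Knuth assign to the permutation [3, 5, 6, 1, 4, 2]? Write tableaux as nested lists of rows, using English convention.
P = [[1, 2, 6], [3, 4], [5]], Q = [[1, 2, 3], [4, 5], [6]]

Insert each entry of the permutation into P by Schensted row insertion, recording in Q the position of each new cell.

After inserting 3: P = [[3]].
After inserting 5: P = [[3, 5]].
After inserting 6: P = [[3, 5, 6]].
After inserting 1: P = [[1, 5, 6], [3]].
After inserting 4: P = [[1, 4, 6], [3, 5]].
After inserting 2: P = [[1, 2, 6], [3, 4], [5]].

So P = [[1, 2, 6], [3, 4], [5]], Q = [[1, 2, 3], [4, 5], [6]].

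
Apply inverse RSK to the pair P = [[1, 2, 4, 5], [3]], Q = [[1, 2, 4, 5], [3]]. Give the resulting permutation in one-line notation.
1 3 2 4 5

Reverse the RSK construction: for i from n down to 1, find the cell of Q containing i, remove the entry at that cell from P, and reverse-bump it up through P; the value ejected from row 1 is w(i).

Step i=5: Q has 5 at row 1, column 4; remove that cell from P, ejecting 5. So w(5) = 5. P is now [[1, 2, 4], [3]].
Step i=4: Q has 4 at row 1, column 3; remove that cell from P, ejecting 4. So w(4) = 4. P is now [[1, 2], [3]].
Step i=3: Q has 3 at row 2, column 1; remove 3 from row 2 of P and reverse-bump: 3 enters row 1 and ejects 2. So w(3) = 2. P is now [[1, 3]].
Step i=2: Q has 2 at row 1, column 2; remove that cell from P, ejecting 3. So w(2) = 3. P is now [[1]].
Step i=1: Q has 1 at row 1, column 1; remove that cell from P, ejecting 1. So w(1) = 1. P is now [].

So w = 1 3 2 4 5.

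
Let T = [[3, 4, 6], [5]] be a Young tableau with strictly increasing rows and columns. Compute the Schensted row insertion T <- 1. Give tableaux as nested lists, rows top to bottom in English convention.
[[1, 4, 6], [3], [5]]

In row 1, 1 replaces 3 (the leftmost entry greater than 1); 3 is bumped to row 2. In row 2, 3 replaces 5 (the leftmost entry greater than 3); 5 is bumped to row 3. 5 starts a new row 3. The new tableau is [[1, 4, 6], [3], [5]].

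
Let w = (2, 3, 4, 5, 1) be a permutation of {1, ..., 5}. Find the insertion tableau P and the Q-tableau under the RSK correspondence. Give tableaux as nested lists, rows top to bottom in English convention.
Insert each entry of the permutation into P by Schensted row insertion, recording in Q the position of each new cell.

Insert 2: appended to row 1. P = [[2]].
Insert 3: appended to row 1. P = [[2, 3]].
Insert 4: appended to row 1. P = [[2, 3, 4]].
Insert 5: appended to row 1. P = [[2, 3, 4, 5]].
Insert 1: 1 bumps 2 from row 1; 2 starts row 2. P = [[1, 3, 4, 5], [2]].

So P = [[1, 3, 4, 5], [2]], Q = [[1, 2, 3, 4], [5]].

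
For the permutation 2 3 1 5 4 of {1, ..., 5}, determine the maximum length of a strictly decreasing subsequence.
2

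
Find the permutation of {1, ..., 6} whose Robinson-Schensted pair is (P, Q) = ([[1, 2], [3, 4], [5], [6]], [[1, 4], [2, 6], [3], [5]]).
Reverse RSK: for i = n, n-1, ..., 1, locate i in Q, remove the corresponding corner cell from P, and reverse-bump its entry up through P; the value ejected from row 1 is w(i).

So w = 6 5 3 4 1 2.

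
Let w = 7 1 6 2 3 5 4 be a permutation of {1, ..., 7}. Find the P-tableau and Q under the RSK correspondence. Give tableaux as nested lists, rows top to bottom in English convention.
P = [[1, 2, 3, 4], [5], [6], [7]], Q = [[1, 3, 5, 6], [2], [4], [7]]

Insert each entry of the permutation into P by Schensted row insertion, recording in Q the position of each new cell.

Insert 7: appended to row 1. P = [[7]], Q = [[1]].
Insert 1: 1 bumps 7 from row 1; 7 starts row 2. P = [[1], [7]], Q = [[1], [2]].
Insert 6: appended to row 1. P = [[1, 6], [7]], Q = [[1, 3], [2]].
Insert 2: 2 bumps 6 from row 1; 6 bumps 7 from row 2; 7 starts row 3. P = [[1, 2], [6], [7]], Q = [[1, 3], [2], [4]].
Insert 3: appended to row 1. P = [[1, 2, 3], [6], [7]], Q = [[1, 3, 5], [2], [4]].
Insert 5: appended to row 1. P = [[1, 2, 3, 5], [6], [7]], Q = [[1, 3, 5, 6], [2], [4]].
Insert 4: 4 bumps 5 from row 1; 5 bumps 6 from row 2; 6 bumps 7 from row 3; 7 starts row 4. P = [[1, 2, 3, 4], [5], [6], [7]], Q = [[1, 3, 5, 6], [2], [4], [7]].

So P = [[1, 2, 3, 4], [5], [6], [7]], Q = [[1, 3, 5, 6], [2], [4], [7]].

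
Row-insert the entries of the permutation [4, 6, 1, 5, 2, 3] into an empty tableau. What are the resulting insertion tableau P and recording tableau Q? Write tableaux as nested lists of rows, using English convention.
P = [[1, 2, 3], [4, 5], [6]], Q = [[1, 2, 6], [3, 4], [5]]

Insert each entry of the permutation into P by Schensted row insertion, recording in Q the position of each new cell.

After inserting 4: P = [[4]].
After inserting 6: P = [[4, 6]].
After inserting 1: P = [[1, 6], [4]].
After inserting 5: P = [[1, 5], [4, 6]].
After inserting 2: P = [[1, 2], [4, 5], [6]].
After inserting 3: P = [[1, 2, 3], [4, 5], [6]].

So P = [[1, 2, 3], [4, 5], [6]], Q = [[1, 2, 6], [3, 4], [5]].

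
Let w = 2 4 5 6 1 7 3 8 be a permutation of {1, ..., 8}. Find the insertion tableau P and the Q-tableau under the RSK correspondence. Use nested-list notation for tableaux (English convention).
Insert each entry of the permutation into P by Schensted row insertion, recording in Q the position of each new cell.

Insert 2: appended to row 1. P = [[2]].
Insert 4: appended to row 1. P = [[2, 4]].
Insert 5: appended to row 1. P = [[2, 4, 5]].
Insert 6: appended to row 1. P = [[2, 4, 5, 6]].
Insert 1: 1 bumps 2 from row 1; 2 starts row 2. P = [[1, 4, 5, 6], [2]].
Insert 7: appended to row 1. P = [[1, 4, 5, 6, 7], [2]].
Insert 3: 3 bumps 4 from row 1; 4 appends to row 2. P = [[1, 3, 5, 6, 7], [2, 4]].
Insert 8: appended to row 1. P = [[1, 3, 5, 6, 7, 8], [2, 4]].

So P = [[1, 3, 5, 6, 7, 8], [2, 4]], Q = [[1, 2, 3, 4, 6, 8], [5, 7]].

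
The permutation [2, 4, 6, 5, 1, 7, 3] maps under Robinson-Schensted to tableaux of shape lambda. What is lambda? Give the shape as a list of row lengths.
Row-insert each entry into an empty tableau.

After inserting 2: P = [[2]].
After inserting 4: P = [[2, 4]].
After inserting 6: P = [[2, 4, 6]].
After inserting 5: P = [[2, 4, 5], [6]].
After inserting 1: P = [[1, 4, 5], [2], [6]].
After inserting 7: P = [[1, 4, 5, 7], [2], [6]].
After inserting 3: P = [[1, 3, 5, 7], [2, 4], [6]].

The final insertion tableau P = [[1, 3, 5, 7], [2, 4], [6]] has shape [4, 2, 1].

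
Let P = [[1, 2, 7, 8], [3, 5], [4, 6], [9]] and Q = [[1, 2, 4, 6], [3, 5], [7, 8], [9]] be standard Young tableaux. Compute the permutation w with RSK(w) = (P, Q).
Reverse RSK: for i = n, n-1, ..., 1, locate i in Q, remove the corresponding corner cell from P, and reverse-bump its entry up through P; the value ejected from row 1 is w(i).

So w = 4 6 3 9 7 8 1 5 2.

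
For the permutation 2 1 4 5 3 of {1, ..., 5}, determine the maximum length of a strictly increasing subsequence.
3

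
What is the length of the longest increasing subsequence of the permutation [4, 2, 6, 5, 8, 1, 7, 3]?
3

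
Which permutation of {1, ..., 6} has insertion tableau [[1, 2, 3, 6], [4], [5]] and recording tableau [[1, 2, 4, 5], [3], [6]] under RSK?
1 5 2 4 6 3

Reverse the RSK construction: for i from n down to 1, find the cell of Q containing i, remove the entry at that cell from P, and reverse-bump it up through P; the value ejected from row 1 is w(i).

Step i=6: Q has 6 at row 3, column 1; remove 5 from row 3 of P and reverse-bump: 5 enters row 2 and ejects 4; 4 enters row 1 and ejects 3. So w(6) = 3. P is now [[1, 2, 4, 6], [5]].
Step i=5: Q has 5 at row 1, column 4; remove that cell from P, ejecting 6. So w(5) = 6. P is now [[1, 2, 4], [5]].
Step i=4: Q has 4 at row 1, column 3; remove that cell from P, ejecting 4. So w(4) = 4. P is now [[1, 2], [5]].
Step i=3: Q has 3 at row 2, column 1; remove 5 from row 2 of P and reverse-bump: 5 enters row 1 and ejects 2. So w(3) = 2. P is now [[1, 5]].
Step i=2: Q has 2 at row 1, column 2; remove that cell from P, ejecting 5. So w(2) = 5. P is now [[1]].
Step i=1: Q has 1 at row 1, column 1; remove that cell from P, ejecting 1. So w(1) = 1. P is now [].

So w = 1 5 2 4 6 3.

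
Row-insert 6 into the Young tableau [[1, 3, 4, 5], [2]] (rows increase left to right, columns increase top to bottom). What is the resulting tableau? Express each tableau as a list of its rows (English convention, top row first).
[[1, 3, 4, 5, 6], [2]]

6 is larger than every entry of row 1, so it is appended to row 1. The new tableau is [[1, 3, 4, 5, 6], [2]].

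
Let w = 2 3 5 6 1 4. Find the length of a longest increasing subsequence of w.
4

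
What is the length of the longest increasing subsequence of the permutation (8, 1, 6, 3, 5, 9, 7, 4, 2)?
4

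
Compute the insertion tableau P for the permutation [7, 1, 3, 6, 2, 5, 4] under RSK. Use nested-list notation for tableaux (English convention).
P = [[1, 2, 4], [3, 5], [6], [7]]

Insert 7: appended to row 1. P = [[7]].
Insert 1: 1 bumps 7 from row 1; 7 starts row 2. P = [[1], [7]].
Insert 3: appended to row 1. P = [[1, 3], [7]].
Insert 6: appended to row 1. P = [[1, 3, 6], [7]].
Insert 2: 2 bumps 3 from row 1; 3 bumps 7 from row 2; 7 starts row 3. P = [[1, 2, 6], [3], [7]].
Insert 5: 5 bumps 6 from row 1; 6 appends to row 2. P = [[1, 2, 5], [3, 6], [7]].
Insert 4: 4 bumps 5 from row 1; 5 bumps 6 from row 2; 6 bumps 7 from row 3; 7 starts row 4. P = [[1, 2, 4], [3, 5], [6], [7]].

So P = [[1, 2, 4], [3, 5], [6], [7]].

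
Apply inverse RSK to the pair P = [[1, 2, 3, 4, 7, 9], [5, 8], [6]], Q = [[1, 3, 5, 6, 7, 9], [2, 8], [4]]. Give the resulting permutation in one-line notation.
6 1 5 2 3 4 8 7 9

Reverse RSK: for i = n, n-1, ..., 1, locate i in Q, remove the corresponding corner cell from P, and reverse-bump its entry up through P; the value ejected from row 1 is w(i).

So w = 6 1 5 2 3 4 8 7 9.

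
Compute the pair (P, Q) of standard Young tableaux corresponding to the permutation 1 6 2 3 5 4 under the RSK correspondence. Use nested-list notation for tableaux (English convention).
Insert each entry of the permutation into P by Schensted row insertion, recording in Q the position of each new cell.

After inserting 1: P = [[1]].
After inserting 6: P = [[1, 6]].
After inserting 2: P = [[1, 2], [6]].
After inserting 3: P = [[1, 2, 3], [6]].
After inserting 5: P = [[1, 2, 3, 5], [6]].
After inserting 4: P = [[1, 2, 3, 4], [5], [6]].

So P = [[1, 2, 3, 4], [5], [6]], Q = [[1, 2, 4, 5], [3], [6]].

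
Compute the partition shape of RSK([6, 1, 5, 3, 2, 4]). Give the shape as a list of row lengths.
Row-insert each entry into an empty tableau.

After inserting 6: P = [[6]].
After inserting 1: P = [[1], [6]].
After inserting 5: P = [[1, 5], [6]].
After inserting 3: P = [[1, 3], [5], [6]].
After inserting 2: P = [[1, 2], [3], [5], [6]].
After inserting 4: P = [[1, 2, 4], [3], [5], [6]].

The final insertion tableau P = [[1, 2, 4], [3], [5], [6]] has shape [3, 1, 1, 1].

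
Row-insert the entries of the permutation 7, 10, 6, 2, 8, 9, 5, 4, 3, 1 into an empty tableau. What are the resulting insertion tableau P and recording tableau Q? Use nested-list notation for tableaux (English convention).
P = [[1, 3, 9], [2, 8], [4, 10], [5], [6], [7]], Q = [[1, 2, 6], [3, 5], [4, 7], [8], [9], [10]]

Insert each entry of the permutation into P by Schensted row insertion, recording in Q the position of each new cell.

Insert 7: appended to row 1. P = [[7]].
Insert 10: appended to row 1. P = [[7, 10]].
Insert 6: 6 bumps 7 from row 1; 7 starts row 2. P = [[6, 10], [7]].
Insert 2: 2 bumps 6 from row 1; 6 bumps 7 from row 2; 7 starts row 3. P = [[2, 10], [6], [7]].
Insert 8: 8 bumps 10 from row 1; 10 appends to row 2. P = [[2, 8], [6, 10], [7]].
Insert 9: appended to row 1. P = [[2, 8, 9], [6, 10], [7]].
Insert 5: 5 bumps 8 from row 1; 8 bumps 10 from row 2; 10 appends to row 3. P = [[2, 5, 9], [6, 8], [7, 10]].
Insert 4: 4 bumps 5 from row 1; 5 bumps 6 from row 2; 6 bumps 7 from row 3; 7 starts row 4. P = [[2, 4, 9], [5, 8], [6, 10], [7]].
Insert 3: 3 bumps 4 from row 1; 4 bumps 5 from row 2; 5 bumps 6 from row 3; 6 bumps 7 from row 4; 7 starts row 5. P = [[2, 3, 9], [4, 8], [5, 10], [6], [7]].
Insert 1: 1 bumps 2 from row 1; 2 bumps 4 from row 2; 4 bumps 5 from row 3; 5 bumps 6 from row 4; 6 bumps 7 from row 5; 7 starts row 6. P = [[1, 3, 9], [2, 8], [4, 10], [5], [6], [7]].

So P = [[1, 3, 9], [2, 8], [4, 10], [5], [6], [7]], Q = [[1, 2, 6], [3, 5], [4, 7], [8], [9], [10]].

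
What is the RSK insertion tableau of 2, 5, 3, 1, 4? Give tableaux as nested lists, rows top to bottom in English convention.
P = [[1, 3, 4], [2], [5]]

After inserting 2: P = [[2]].
After inserting 5: P = [[2, 5]].
After inserting 3: P = [[2, 3], [5]].
After inserting 1: P = [[1, 3], [2], [5]].
After inserting 4: P = [[1, 3, 4], [2], [5]].

So P = [[1, 3, 4], [2], [5]].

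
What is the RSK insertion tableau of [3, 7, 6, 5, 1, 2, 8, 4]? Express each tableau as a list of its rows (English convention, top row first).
Insert 3: appended to row 1. P = [[3]].
Insert 7: appended to row 1. P = [[3, 7]].
Insert 6: 6 bumps 7 from row 1; 7 starts row 2. P = [[3, 6], [7]].
Insert 5: 5 bumps 6 from row 1; 6 bumps 7 from row 2; 7 starts row 3. P = [[3, 5], [6], [7]].
Insert 1: 1 bumps 3 from row 1; 3 bumps 6 from row 2; 6 bumps 7 from row 3; 7 starts row 4. P = [[1, 5], [3], [6], [7]].
Insert 2: 2 bumps 5 from row 1; 5 appends to row 2. P = [[1, 2], [3, 5], [6], [7]].
Insert 8: appended to row 1. P = [[1, 2, 8], [3, 5], [6], [7]].
Insert 4: 4 bumps 8 from row 1; 8 appends to row 2. P = [[1, 2, 4], [3, 5, 8], [6], [7]].

So P = [[1, 2, 4], [3, 5, 8], [6], [7]].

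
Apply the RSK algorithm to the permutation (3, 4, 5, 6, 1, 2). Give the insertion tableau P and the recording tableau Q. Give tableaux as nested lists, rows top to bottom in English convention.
P = [[1, 2, 5, 6], [3, 4]], Q = [[1, 2, 3, 4], [5, 6]]

Insert each entry of the permutation into P by Schensted row insertion, recording in Q the position of each new cell.

After inserting 3: P = [[3]].
After inserting 4: P = [[3, 4]].
After inserting 5: P = [[3, 4, 5]].
After inserting 6: P = [[3, 4, 5, 6]].
After inserting 1: P = [[1, 4, 5, 6], [3]].
After inserting 2: P = [[1, 2, 5, 6], [3, 4]].

So P = [[1, 2, 5, 6], [3, 4]], Q = [[1, 2, 3, 4], [5, 6]].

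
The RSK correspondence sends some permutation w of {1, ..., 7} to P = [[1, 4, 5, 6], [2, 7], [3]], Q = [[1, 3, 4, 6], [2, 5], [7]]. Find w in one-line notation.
Reverse the RSK construction: for i from n down to 1, find the cell of Q containing i, remove the entry at that cell from P, and reverse-bump it up through P; the value ejected from row 1 is w(i).

Step i=7: Q has 7 at row 3, column 1; remove 3 from row 3 of P and reverse-bump: 3 enters row 2 and ejects 2; 2 enters row 1 and ejects 1. So w(7) = 1. P is now [[2, 4, 5, 6], [3, 7]].
Step i=6: Q has 6 at row 1, column 4; remove that cell from P, ejecting 6. So w(6) = 6. P is now [[2, 4, 5], [3, 7]].
Step i=5: Q has 5 at row 2, column 2; remove 7 from row 2 of P and reverse-bump: 7 enters row 1 and ejects 5. So w(5) = 5. P is now [[2, 4, 7], [3]].
Step i=4: Q has 4 at row 1, column 3; remove that cell from P, ejecting 7. So w(4) = 7. P is now [[2, 4], [3]].
Step i=3: Q has 3 at row 1, column 2; remove that cell from P, ejecting 4. So w(3) = 4. P is now [[2], [3]].
Step i=2: Q has 2 at row 2, column 1; remove 3 from row 2 of P and reverse-bump: 3 enters row 1 and ejects 2. So w(2) = 2. P is now [[3]].
Step i=1: Q has 1 at row 1, column 1; remove that cell from P, ejecting 3. So w(1) = 3. P is now [].

So w = 3 2 4 7 5 6 1.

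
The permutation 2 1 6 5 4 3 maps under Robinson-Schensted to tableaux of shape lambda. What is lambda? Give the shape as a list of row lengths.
[2, 2, 1, 1]

Row-insert each entry into an empty tableau.

After inserting 2: P = [[2]].
After inserting 1: P = [[1], [2]].
After inserting 6: P = [[1, 6], [2]].
After inserting 5: P = [[1, 5], [2, 6]].
After inserting 4: P = [[1, 4], [2, 5], [6]].
After inserting 3: P = [[1, 3], [2, 4], [5], [6]].

The final insertion tableau P = [[1, 3], [2, 4], [5], [6]] has shape [2, 2, 1, 1].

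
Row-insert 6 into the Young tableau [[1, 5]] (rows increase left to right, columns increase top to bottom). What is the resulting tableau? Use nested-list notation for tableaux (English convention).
6 is larger than every entry of row 1, so it is appended to row 1. The new tableau is [[1, 5, 6]].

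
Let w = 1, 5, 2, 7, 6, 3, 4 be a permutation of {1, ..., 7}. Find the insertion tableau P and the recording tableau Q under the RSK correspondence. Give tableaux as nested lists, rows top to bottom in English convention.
P = [[1, 2, 3, 4], [5, 6], [7]], Q = [[1, 2, 4, 7], [3, 5], [6]]

Insert each entry of the permutation into P by Schensted row insertion, recording in Q the position of each new cell.

Insert 1: appended to row 1. P = [[1]].
Insert 5: appended to row 1. P = [[1, 5]].
Insert 2: 2 bumps 5 from row 1; 5 starts row 2. P = [[1, 2], [5]].
Insert 7: appended to row 1. P = [[1, 2, 7], [5]].
Insert 6: 6 bumps 7 from row 1; 7 appends to row 2. P = [[1, 2, 6], [5, 7]].
Insert 3: 3 bumps 6 from row 1; 6 bumps 7 from row 2; 7 starts row 3. P = [[1, 2, 3], [5, 6], [7]].
Insert 4: appended to row 1. P = [[1, 2, 3, 4], [5, 6], [7]].

So P = [[1, 2, 3, 4], [5, 6], [7]], Q = [[1, 2, 4, 7], [3, 5], [6]].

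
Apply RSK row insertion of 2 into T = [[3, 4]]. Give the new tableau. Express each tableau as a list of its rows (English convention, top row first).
In row 1, 2 replaces 3 (the leftmost entry greater than 2); 3 is bumped to row 2. 3 starts a new row 2. The new tableau is [[2, 4], [3]].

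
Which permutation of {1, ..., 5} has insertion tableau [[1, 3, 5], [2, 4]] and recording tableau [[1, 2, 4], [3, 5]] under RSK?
2 4 1 5 3

Reverse RSK: for i = n, n-1, ..., 1, locate i in Q, remove the corresponding corner cell from P, and reverse-bump its entry up through P; the value ejected from row 1 is w(i).

So w = 2 4 1 5 3.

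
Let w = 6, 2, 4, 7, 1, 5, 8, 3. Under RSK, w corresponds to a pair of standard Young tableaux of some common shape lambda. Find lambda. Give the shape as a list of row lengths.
[4, 2, 2]

RSK row insertion gives P = [[1, 3, 5, 8], [2, 4], [6, 7]], which has shape [4, 2, 2].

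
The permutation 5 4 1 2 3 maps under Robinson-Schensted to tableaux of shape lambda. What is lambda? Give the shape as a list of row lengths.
Row-insert each entry into an empty tableau.

After inserting 5: P = [[5]].
After inserting 4: P = [[4], [5]].
After inserting 1: P = [[1], [4], [5]].
After inserting 2: P = [[1, 2], [4], [5]].
After inserting 3: P = [[1, 2, 3], [4], [5]].

The final insertion tableau P = [[1, 2, 3], [4], [5]] has shape [3, 1, 1].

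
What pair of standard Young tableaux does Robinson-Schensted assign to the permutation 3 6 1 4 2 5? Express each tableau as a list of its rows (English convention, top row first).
Insert each entry of the permutation into P by Schensted row insertion, recording in Q the position of each new cell.

Insert 3: appended to row 1. P = [[3]], Q = [[1]].
Insert 6: appended to row 1. P = [[3, 6]], Q = [[1, 2]].
Insert 1: 1 bumps 3 from row 1; 3 starts row 2. P = [[1, 6], [3]], Q = [[1, 2], [3]].
Insert 4: 4 bumps 6 from row 1; 6 appends to row 2. P = [[1, 4], [3, 6]], Q = [[1, 2], [3, 4]].
Insert 2: 2 bumps 4 from row 1; 4 bumps 6 from row 2; 6 starts row 3. P = [[1, 2], [3, 4], [6]], Q = [[1, 2], [3, 4], [5]].
Insert 5: appended to row 1. P = [[1, 2, 5], [3, 4], [6]], Q = [[1, 2, 6], [3, 4], [5]].

So P = [[1, 2, 5], [3, 4], [6]], Q = [[1, 2, 6], [3, 4], [5]].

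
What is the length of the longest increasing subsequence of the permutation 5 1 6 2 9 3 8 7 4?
4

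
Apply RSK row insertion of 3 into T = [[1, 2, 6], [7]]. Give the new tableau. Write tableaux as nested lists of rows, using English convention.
In row 1, 3 replaces 6 (the leftmost entry greater than 3); 6 is bumped to row 2. In row 2, 6 replaces 7 (the leftmost entry greater than 6); 7 is bumped to row 3. 7 starts a new row 3. The new tableau is [[1, 2, 3], [6], [7]].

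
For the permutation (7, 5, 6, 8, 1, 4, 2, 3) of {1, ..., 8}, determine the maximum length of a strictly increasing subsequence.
3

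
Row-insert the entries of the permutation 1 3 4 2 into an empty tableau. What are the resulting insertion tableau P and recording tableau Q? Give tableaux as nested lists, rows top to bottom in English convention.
P = [[1, 2, 4], [3]], Q = [[1, 2, 3], [4]]

Insert each entry of the permutation into P by Schensted row insertion, recording in Q the position of each new cell.

Insert 1: appended to row 1. P = [[1]].
Insert 3: appended to row 1. P = [[1, 3]].
Insert 4: appended to row 1. P = [[1, 3, 4]].
Insert 2: 2 bumps 3 from row 1; 3 starts row 2. P = [[1, 2, 4], [3]].

So P = [[1, 2, 4], [3]], Q = [[1, 2, 3], [4]].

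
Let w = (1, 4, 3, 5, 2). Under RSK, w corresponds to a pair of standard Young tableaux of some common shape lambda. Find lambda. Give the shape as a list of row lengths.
Row-insert each entry into an empty tableau.

After inserting 1: P = [[1]].
After inserting 4: P = [[1, 4]].
After inserting 3: P = [[1, 3], [4]].
After inserting 5: P = [[1, 3, 5], [4]].
After inserting 2: P = [[1, 2, 5], [3], [4]].

The final insertion tableau P = [[1, 2, 5], [3], [4]] has shape [3, 1, 1].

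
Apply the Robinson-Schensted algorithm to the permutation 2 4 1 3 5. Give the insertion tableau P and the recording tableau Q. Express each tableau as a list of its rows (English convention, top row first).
Insert each entry of the permutation into P by Schensted row insertion, recording in Q the position of each new cell.

Insert 2: appended to row 1. P = [[2]].
Insert 4: appended to row 1. P = [[2, 4]].
Insert 1: 1 bumps 2 from row 1; 2 starts row 2. P = [[1, 4], [2]].
Insert 3: 3 bumps 4 from row 1; 4 appends to row 2. P = [[1, 3], [2, 4]].
Insert 5: appended to row 1. P = [[1, 3, 5], [2, 4]].

So P = [[1, 3, 5], [2, 4]], Q = [[1, 2, 5], [3, 4]].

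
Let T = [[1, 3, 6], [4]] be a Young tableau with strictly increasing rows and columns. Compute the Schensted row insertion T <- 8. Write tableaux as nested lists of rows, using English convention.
[[1, 3, 6, 8], [4]]

8 is larger than every entry of row 1, so it is appended to row 1. The new tableau is [[1, 3, 6, 8], [4]].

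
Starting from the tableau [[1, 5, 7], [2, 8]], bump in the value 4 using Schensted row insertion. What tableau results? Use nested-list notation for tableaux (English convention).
In row 1, 4 replaces 5 (the leftmost entry greater than 4); 5 is bumped to row 2. In row 2, 5 replaces 8 (the leftmost entry greater than 5); 8 is bumped to row 3. 8 starts a new row 3. The new tableau is [[1, 4, 7], [2, 5], [8]].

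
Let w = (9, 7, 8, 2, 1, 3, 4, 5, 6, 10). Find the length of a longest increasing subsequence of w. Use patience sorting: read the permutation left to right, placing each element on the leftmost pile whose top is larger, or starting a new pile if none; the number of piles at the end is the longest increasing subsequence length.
9: new pile. tops = [9]
7: onto pile 1 (replacing 9). tops = [7]
8: new pile. tops = [7, 8]
2: onto pile 1 (replacing 7). tops = [2, 8]
1: onto pile 1 (replacing 2). tops = [1, 8]
3: onto pile 2 (replacing 8). tops = [1, 3]
4: new pile. tops = [1, 3, 4]
5: new pile. tops = [1, 3, 4, 5]
6: new pile. tops = [1, 3, 4, 5, 6]
10: new pile. tops = [1, 3, 4, 5, 6, 10]

6 piles, so the longest increasing subsequence has length 6.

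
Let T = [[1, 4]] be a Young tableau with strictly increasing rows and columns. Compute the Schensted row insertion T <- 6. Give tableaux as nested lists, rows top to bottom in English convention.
[[1, 4, 6]]

6 is larger than every entry of row 1, so it is appended to row 1. The new tableau is [[1, 4, 6]].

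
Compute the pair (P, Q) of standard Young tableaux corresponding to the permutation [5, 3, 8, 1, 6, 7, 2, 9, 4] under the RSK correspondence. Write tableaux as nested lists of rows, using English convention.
P = [[1, 2, 4, 9], [3, 6, 7], [5, 8]], Q = [[1, 3, 6, 8], [2, 5, 9], [4, 7]]

Insert each entry of the permutation into P by Schensted row insertion, recording in Q the position of each new cell.

Insert 5: appended to row 1. P = [[5]].
Insert 3: 3 bumps 5 from row 1; 5 starts row 2. P = [[3], [5]].
Insert 8: appended to row 1. P = [[3, 8], [5]].
Insert 1: 1 bumps 3 from row 1; 3 bumps 5 from row 2; 5 starts row 3. P = [[1, 8], [3], [5]].
Insert 6: 6 bumps 8 from row 1; 8 appends to row 2. P = [[1, 6], [3, 8], [5]].
Insert 7: appended to row 1. P = [[1, 6, 7], [3, 8], [5]].
Insert 2: 2 bumps 6 from row 1; 6 bumps 8 from row 2; 8 appends to row 3. P = [[1, 2, 7], [3, 6], [5, 8]].
Insert 9: appended to row 1. P = [[1, 2, 7, 9], [3, 6], [5, 8]].
Insert 4: 4 bumps 7 from row 1; 7 appends to row 2. P = [[1, 2, 4, 9], [3, 6, 7], [5, 8]].

So P = [[1, 2, 4, 9], [3, 6, 7], [5, 8]], Q = [[1, 3, 6, 8], [2, 5, 9], [4, 7]].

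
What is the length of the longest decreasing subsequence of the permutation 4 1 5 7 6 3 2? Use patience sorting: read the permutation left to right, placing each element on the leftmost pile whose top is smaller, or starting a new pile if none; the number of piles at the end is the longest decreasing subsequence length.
4: new pile. tops = [4]
1: new pile. tops = [4, 1]
5: onto pile 1 (replacing 4). tops = [5, 1]
7: onto pile 1 (replacing 5). tops = [7, 1]
6: onto pile 2 (replacing 1). tops = [7, 6]
3: new pile. tops = [7, 6, 3]
2: new pile. tops = [7, 6, 3, 2]

4 piles, so the longest decreasing subsequence has length 4.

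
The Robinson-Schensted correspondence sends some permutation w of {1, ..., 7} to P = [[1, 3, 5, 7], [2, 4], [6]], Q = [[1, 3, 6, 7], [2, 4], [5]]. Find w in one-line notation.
Reverse the RSK construction: for i from n down to 1, find the cell of Q containing i, remove the entry at that cell from P, and reverse-bump it up through P; the value ejected from row 1 is w(i).

Step i=7: Q has 7 at row 1, column 4; remove that cell from P, ejecting 7. So w(7) = 7. P is now [[1, 3, 5], [2, 4], [6]].
Step i=6: Q has 6 at row 1, column 3; remove that cell from P, ejecting 5. So w(6) = 5. P is now [[1, 3], [2, 4], [6]].
Step i=5: Q has 5 at row 3, column 1; remove 6 from row 3 of P and reverse-bump: 6 enters row 2 and ejects 4; 4 enters row 1 and ejects 3. So w(5) = 3. P is now [[1, 4], [2, 6]].
Step i=4: Q has 4 at row 2, column 2; remove 6 from row 2 of P and reverse-bump: 6 enters row 1 and ejects 4. So w(4) = 4. P is now [[1, 6], [2]].
Step i=3: Q has 3 at row 1, column 2; remove that cell from P, ejecting 6. So w(3) = 6. P is now [[1], [2]].
Step i=2: Q has 2 at row 2, column 1; remove 2 from row 2 of P and reverse-bump: 2 enters row 1 and ejects 1. So w(2) = 1. P is now [[2]].
Step i=1: Q has 1 at row 1, column 1; remove that cell from P, ejecting 2. So w(1) = 2. P is now [].

So w = 2 1 6 4 3 5 7.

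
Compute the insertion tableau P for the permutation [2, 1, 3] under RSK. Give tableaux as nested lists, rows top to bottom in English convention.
P = [[1, 3], [2]]

Insert 2: appended to row 1. P = [[2]].
Insert 1: 1 bumps 2 from row 1; 2 starts row 2. P = [[1], [2]].
Insert 3: appended to row 1. P = [[1, 3], [2]].

So P = [[1, 3], [2]].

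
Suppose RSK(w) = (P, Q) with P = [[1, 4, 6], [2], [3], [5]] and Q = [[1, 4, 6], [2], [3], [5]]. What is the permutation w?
5 3 2 4 1 6

Reverse the RSK construction: for i from n down to 1, find the cell of Q containing i, remove the entry at that cell from P, and reverse-bump it up through P; the value ejected from row 1 is w(i).

Step i=6: Q has 6 at row 1, column 3; remove that cell from P, ejecting 6. So w(6) = 6. P is now [[1, 4], [2], [3], [5]].
Step i=5: Q has 5 at row 4, column 1; remove 5 from row 4 of P and reverse-bump: 5 enters row 3 and ejects 3; 3 enters row 2 and ejects 2; 2 enters row 1 and ejects 1. So w(5) = 1. P is now [[2, 4], [3], [5]].
Step i=4: Q has 4 at row 1, column 2; remove that cell from P, ejecting 4. So w(4) = 4. P is now [[2], [3], [5]].
Step i=3: Q has 3 at row 3, column 1; remove 5 from row 3 of P and reverse-bump: 5 enters row 2 and ejects 3; 3 enters row 1 and ejects 2. So w(3) = 2. P is now [[3], [5]].
Step i=2: Q has 2 at row 2, column 1; remove 5 from row 2 of P and reverse-bump: 5 enters row 1 and ejects 3. So w(2) = 3. P is now [[5]].
Step i=1: Q has 1 at row 1, column 1; remove that cell from P, ejecting 5. So w(1) = 5. P is now [].

So w = 5 3 2 4 1 6.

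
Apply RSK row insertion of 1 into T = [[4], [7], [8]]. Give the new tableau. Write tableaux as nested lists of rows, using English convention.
In row 1, 1 replaces 4 (the leftmost entry greater than 1); 4 is bumped to row 2. In row 2, 4 replaces 7 (the leftmost entry greater than 4); 7 is bumped to row 3. In row 3, 7 replaces 8 (the leftmost entry greater than 7); 8 is bumped to row 4. 8 starts a new row 4. The new tableau is [[1], [4], [7], [8]].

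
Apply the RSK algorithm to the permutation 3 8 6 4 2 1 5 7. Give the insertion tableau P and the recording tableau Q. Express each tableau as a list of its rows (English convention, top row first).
Insert each entry of the permutation into P by Schensted row insertion, recording in Q the position of each new cell.

Insert 3: appended to row 1. P = [[3]].
Insert 8: appended to row 1. P = [[3, 8]].
Insert 6: 6 bumps 8 from row 1; 8 starts row 2. P = [[3, 6], [8]].
Insert 4: 4 bumps 6 from row 1; 6 bumps 8 from row 2; 8 starts row 3. P = [[3, 4], [6], [8]].
Insert 2: 2 bumps 3 from row 1; 3 bumps 6 from row 2; 6 bumps 8 from row 3; 8 starts row 4. P = [[2, 4], [3], [6], [8]].
Insert 1: 1 bumps 2 from row 1; 2 bumps 3 from row 2; 3 bumps 6 from row 3; 6 bumps 8 from row 4; 8 starts row 5. P = [[1, 4], [2], [3], [6], [8]].
Insert 5: appended to row 1. P = [[1, 4, 5], [2], [3], [6], [8]].
Insert 7: appended to row 1. P = [[1, 4, 5, 7], [2], [3], [6], [8]].

So P = [[1, 4, 5, 7], [2], [3], [6], [8]], Q = [[1, 2, 7, 8], [3], [4], [5], [6]].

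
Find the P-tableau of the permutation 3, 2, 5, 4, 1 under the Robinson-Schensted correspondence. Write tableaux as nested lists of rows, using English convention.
After inserting 3: P = [[3]].
After inserting 2: P = [[2], [3]].
After inserting 5: P = [[2, 5], [3]].
After inserting 4: P = [[2, 4], [3, 5]].
After inserting 1: P = [[1, 4], [2, 5], [3]].

So P = [[1, 4], [2, 5], [3]].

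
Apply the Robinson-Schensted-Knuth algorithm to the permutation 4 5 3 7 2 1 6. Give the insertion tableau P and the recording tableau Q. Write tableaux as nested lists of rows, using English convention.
P = [[1, 5, 6], [2, 7], [3], [4]], Q = [[1, 2, 4], [3, 7], [5], [6]]

Insert each entry of the permutation into P by Schensted row insertion, recording in Q the position of each new cell.

Insert 4: appended to row 1. P = [[4]].
Insert 5: appended to row 1. P = [[4, 5]].
Insert 3: 3 bumps 4 from row 1; 4 starts row 2. P = [[3, 5], [4]].
Insert 7: appended to row 1. P = [[3, 5, 7], [4]].
Insert 2: 2 bumps 3 from row 1; 3 bumps 4 from row 2; 4 starts row 3. P = [[2, 5, 7], [3], [4]].
Insert 1: 1 bumps 2 from row 1; 2 bumps 3 from row 2; 3 bumps 4 from row 3; 4 starts row 4. P = [[1, 5, 7], [2], [3], [4]].
Insert 6: 6 bumps 7 from row 1; 7 appends to row 2. P = [[1, 5, 6], [2, 7], [3], [4]].

So P = [[1, 5, 6], [2, 7], [3], [4]], Q = [[1, 2, 4], [3, 7], [5], [6]].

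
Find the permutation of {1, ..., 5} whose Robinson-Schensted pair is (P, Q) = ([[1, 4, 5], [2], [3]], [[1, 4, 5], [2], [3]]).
3 2 1 4 5

Reverse the RSK construction: for i from n down to 1, find the cell of Q containing i, remove the entry at that cell from P, and reverse-bump it up through P; the value ejected from row 1 is w(i).

Step i=5: Q has 5 at row 1, column 3; remove that cell from P, ejecting 5. So w(5) = 5. P is now [[1, 4], [2], [3]].
Step i=4: Q has 4 at row 1, column 2; remove that cell from P, ejecting 4. So w(4) = 4. P is now [[1], [2], [3]].
Step i=3: Q has 3 at row 3, column 1; remove 3 from row 3 of P and reverse-bump: 3 enters row 2 and ejects 2; 2 enters row 1 and ejects 1. So w(3) = 1. P is now [[2], [3]].
Step i=2: Q has 2 at row 2, column 1; remove 3 from row 2 of P and reverse-bump: 3 enters row 1 and ejects 2. So w(2) = 2. P is now [[3]].
Step i=1: Q has 1 at row 1, column 1; remove that cell from P, ejecting 3. So w(1) = 3. P is now [].

So w = 3 2 1 4 5.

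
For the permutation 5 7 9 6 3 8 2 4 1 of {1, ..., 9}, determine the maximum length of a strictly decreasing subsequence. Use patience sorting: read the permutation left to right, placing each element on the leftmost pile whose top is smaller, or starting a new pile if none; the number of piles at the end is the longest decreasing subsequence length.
5: new pile. tops = [5]
7: onto pile 1 (replacing 5). tops = [7]
9: onto pile 1 (replacing 7). tops = [9]
6: new pile. tops = [9, 6]
3: new pile. tops = [9, 6, 3]
8: onto pile 2 (replacing 6). tops = [9, 8, 3]
2: new pile. tops = [9, 8, 3, 2]
4: onto pile 3 (replacing 3). tops = [9, 8, 4, 2]
1: new pile. tops = [9, 8, 4, 2, 1]

5 piles, so the longest decreasing subsequence has length 5.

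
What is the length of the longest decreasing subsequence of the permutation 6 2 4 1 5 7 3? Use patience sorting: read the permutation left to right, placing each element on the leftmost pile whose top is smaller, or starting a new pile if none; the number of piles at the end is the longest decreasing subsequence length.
3

6: new pile. tops = [6]
2: new pile. tops = [6, 2]
4: onto pile 2 (replacing 2). tops = [6, 4]
1: new pile. tops = [6, 4, 1]
5: onto pile 2 (replacing 4). tops = [6, 5, 1]
7: onto pile 1 (replacing 6). tops = [7, 5, 1]
3: onto pile 3 (replacing 1). tops = [7, 5, 3]

3 piles, so the longest decreasing subsequence has length 3.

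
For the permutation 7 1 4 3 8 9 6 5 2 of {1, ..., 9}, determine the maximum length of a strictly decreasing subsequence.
4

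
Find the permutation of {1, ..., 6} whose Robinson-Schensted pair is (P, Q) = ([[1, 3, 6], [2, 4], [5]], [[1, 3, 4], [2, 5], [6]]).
Reverse the RSK construction: for i from n down to 1, find the cell of Q containing i, remove the entry at that cell from P, and reverse-bump it up through P; the value ejected from row 1 is w(i).

Step i=6: Q has 6 at row 3, column 1; remove 5 from row 3 of P and reverse-bump: 5 enters row 2 and ejects 4; 4 enters row 1 and ejects 3. So w(6) = 3. P is now [[1, 4, 6], [2, 5]].
Step i=5: Q has 5 at row 2, column 2; remove 5 from row 2 of P and reverse-bump: 5 enters row 1 and ejects 4. So w(5) = 4. P is now [[1, 5, 6], [2]].
Step i=4: Q has 4 at row 1, column 3; remove that cell from P, ejecting 6. So w(4) = 6. P is now [[1, 5], [2]].
Step i=3: Q has 3 at row 1, column 2; remove that cell from P, ejecting 5. So w(3) = 5. P is now [[1], [2]].
Step i=2: Q has 2 at row 2, column 1; remove 2 from row 2 of P and reverse-bump: 2 enters row 1 and ejects 1. So w(2) = 1. P is now [[2]].
Step i=1: Q has 1 at row 1, column 1; remove that cell from P, ejecting 2. So w(1) = 2. P is now [].

So w = 2 1 5 6 4 3.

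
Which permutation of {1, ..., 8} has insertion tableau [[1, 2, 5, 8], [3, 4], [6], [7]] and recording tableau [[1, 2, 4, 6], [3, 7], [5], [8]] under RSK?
Reverse the RSK construction: for i from n down to 1, find the cell of Q containing i, remove the entry at that cell from P, and reverse-bump it up through P; the value ejected from row 1 is w(i).

Step i=8: Q has 8 at row 4, column 1; remove 7 from row 4 of P and reverse-bump: 7 enters row 3 and ejects 6; 6 enters row 2 and ejects 4; 4 enters row 1 and ejects 2. So w(8) = 2. P is now [[1, 4, 5, 8], [3, 6], [7]].
Step i=7: Q has 7 at row 2, column 2; remove 6 from row 2 of P and reverse-bump: 6 enters row 1 and ejects 5. So w(7) = 5. P is now [[1, 4, 6, 8], [3], [7]].
Step i=6: Q has 6 at row 1, column 4; remove that cell from P, ejecting 8. So w(6) = 8. P is now [[1, 4, 6], [3], [7]].
Step i=5: Q has 5 at row 3, column 1; remove 7 from row 3 of P and reverse-bump: 7 enters row 2 and ejects 3; 3 enters row 1 and ejects 1. So w(5) = 1. P is now [[3, 4, 6], [7]].
Step i=4: Q has 4 at row 1, column 3; remove that cell from P, ejecting 6. So w(4) = 6. P is now [[3, 4], [7]].
Step i=3: Q has 3 at row 2, column 1; remove 7 from row 2 of P and reverse-bump: 7 enters row 1 and ejects 4. So w(3) = 4. P is now [[3, 7]].
Step i=2: Q has 2 at row 1, column 2; remove that cell from P, ejecting 7. So w(2) = 7. P is now [[3]].
Step i=1: Q has 1 at row 1, column 1; remove that cell from P, ejecting 3. So w(1) = 3. P is now [].

So w = 3 7 4 6 1 8 5 2.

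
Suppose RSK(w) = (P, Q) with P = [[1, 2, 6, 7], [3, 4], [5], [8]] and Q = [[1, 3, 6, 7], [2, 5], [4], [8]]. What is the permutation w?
Reverse the RSK construction: for i from n down to 1, find the cell of Q containing i, remove the entry at that cell from P, and reverse-bump it up through P; the value ejected from row 1 is w(i).

Step i=8: Q has 8 at row 4, column 1; remove 8 from row 4 of P and reverse-bump: 8 enters row 3 and ejects 5; 5 enters row 2 and ejects 4; 4 enters row 1 and ejects 2. So w(8) = 2. P is now [[1, 4, 6, 7], [3, 5], [8]].
Step i=7: Q has 7 at row 1, column 4; remove that cell from P, ejecting 7. So w(7) = 7. P is now [[1, 4, 6], [3, 5], [8]].
Step i=6: Q has 6 at row 1, column 3; remove that cell from P, ejecting 6. So w(6) = 6. P is now [[1, 4], [3, 5], [8]].
Step i=5: Q has 5 at row 2, column 2; remove 5 from row 2 of P and reverse-bump: 5 enters row 1 and ejects 4. So w(5) = 4. P is now [[1, 5], [3], [8]].
Step i=4: Q has 4 at row 3, column 1; remove 8 from row 3 of P and reverse-bump: 8 enters row 2 and ejects 3; 3 enters row 1 and ejects 1. So w(4) = 1. P is now [[3, 5], [8]].
Step i=3: Q has 3 at row 1, column 2; remove that cell from P, ejecting 5. So w(3) = 5. P is now [[3], [8]].
Step i=2: Q has 2 at row 2, column 1; remove 8 from row 2 of P and reverse-bump: 8 enters row 1 and ejects 3. So w(2) = 3. P is now [[8]].
Step i=1: Q has 1 at row 1, column 1; remove that cell from P, ejecting 8. So w(1) = 8. P is now [].

So w = 8 3 5 1 4 6 7 2.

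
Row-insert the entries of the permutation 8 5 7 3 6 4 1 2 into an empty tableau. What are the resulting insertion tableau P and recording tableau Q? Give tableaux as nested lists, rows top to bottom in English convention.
Insert each entry of the permutation into P by Schensted row insertion, recording in Q the position of each new cell.

Insert 8: appended to row 1. P = [[8]].
Insert 5: 5 bumps 8 from row 1; 8 starts row 2. P = [[5], [8]].
Insert 7: appended to row 1. P = [[5, 7], [8]].
Insert 3: 3 bumps 5 from row 1; 5 bumps 8 from row 2; 8 starts row 3. P = [[3, 7], [5], [8]].
Insert 6: 6 bumps 7 from row 1; 7 appends to row 2. P = [[3, 6], [5, 7], [8]].
Insert 4: 4 bumps 6 from row 1; 6 bumps 7 from row 2; 7 bumps 8 from row 3; 8 starts row 4. P = [[3, 4], [5, 6], [7], [8]].
Insert 1: 1 bumps 3 from row 1; 3 bumps 5 from row 2; 5 bumps 7 from row 3; 7 bumps 8 from row 4; 8 starts row 5. P = [[1, 4], [3, 6], [5], [7], [8]].
Insert 2: 2 bumps 4 from row 1; 4 bumps 6 from row 2; 6 appends to row 3. P = [[1, 2], [3, 4], [5, 6], [7], [8]].

So P = [[1, 2], [3, 4], [5, 6], [7], [8]], Q = [[1, 3], [2, 5], [4, 8], [6], [7]].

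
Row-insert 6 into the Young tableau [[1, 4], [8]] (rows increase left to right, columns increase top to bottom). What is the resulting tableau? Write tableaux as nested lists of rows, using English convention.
[[1, 4, 6], [8]]

6 is larger than every entry of row 1, so it is appended to row 1. The new tableau is [[1, 4, 6], [8]].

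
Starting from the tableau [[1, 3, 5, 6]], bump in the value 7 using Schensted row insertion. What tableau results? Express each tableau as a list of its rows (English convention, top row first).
[[1, 3, 5, 6, 7]]

7 is larger than every entry of row 1, so it is appended to row 1. The new tableau is [[1, 3, 5, 6, 7]].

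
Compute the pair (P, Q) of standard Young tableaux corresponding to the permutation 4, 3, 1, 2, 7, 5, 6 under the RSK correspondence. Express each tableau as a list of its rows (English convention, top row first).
P = [[1, 2, 5, 6], [3, 7], [4]], Q = [[1, 4, 5, 7], [2, 6], [3]]

Insert each entry of the permutation into P by Schensted row insertion, recording in Q the position of each new cell.

Insert 4: appended to row 1. P = [[4]], Q = [[1]].
Insert 3: 3 bumps 4 from row 1; 4 starts row 2. P = [[3], [4]], Q = [[1], [2]].
Insert 1: 1 bumps 3 from row 1; 3 bumps 4 from row 2; 4 starts row 3. P = [[1], [3], [4]], Q = [[1], [2], [3]].
Insert 2: appended to row 1. P = [[1, 2], [3], [4]], Q = [[1, 4], [2], [3]].
Insert 7: appended to row 1. P = [[1, 2, 7], [3], [4]], Q = [[1, 4, 5], [2], [3]].
Insert 5: 5 bumps 7 from row 1; 7 appends to row 2. P = [[1, 2, 5], [3, 7], [4]], Q = [[1, 4, 5], [2, 6], [3]].
Insert 6: appended to row 1. P = [[1, 2, 5, 6], [3, 7], [4]], Q = [[1, 4, 5, 7], [2, 6], [3]].

So P = [[1, 2, 5, 6], [3, 7], [4]], Q = [[1, 4, 5, 7], [2, 6], [3]].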